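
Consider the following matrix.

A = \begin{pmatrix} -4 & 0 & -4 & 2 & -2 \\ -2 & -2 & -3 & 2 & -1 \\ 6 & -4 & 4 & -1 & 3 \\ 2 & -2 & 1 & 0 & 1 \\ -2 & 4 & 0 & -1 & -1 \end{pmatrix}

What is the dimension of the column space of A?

2

Row reduce to echelon form.
R2 ← R2 − (1/2)·R1: [0, -2, -1, 1, 0]
R3 ← R3 + (3/2)·R1: [0, -4, -2, 2, 0]
R4 ← R4 + (1/2)·R1: [0, -2, -1, 1, 0]
R5 ← R5 − (1/2)·R1: [0, 4, 2, -2, 0]
R3 ← R3 − (2)·R2: [0, 0, 0, 0, 0]
R4 ← R4 − R2: [0, 0, 0, 0, 0]
R5 ← R5 + (2)·R2: [0, 0, 0, 0, 0]
Echelon form has 2 nonzero rows, so rank(A) = 2.
The column space has dimension equal to the rank: 2.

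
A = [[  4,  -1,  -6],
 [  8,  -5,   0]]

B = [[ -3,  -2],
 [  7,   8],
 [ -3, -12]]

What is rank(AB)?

2

First compute AB:
[[ -1,  56],
 [-59, -56]]
Now row reduce the product.
R2 ← R2 − (59)·R1: [0, -3360]
2 nonzero rows, so rank(AB) = 2.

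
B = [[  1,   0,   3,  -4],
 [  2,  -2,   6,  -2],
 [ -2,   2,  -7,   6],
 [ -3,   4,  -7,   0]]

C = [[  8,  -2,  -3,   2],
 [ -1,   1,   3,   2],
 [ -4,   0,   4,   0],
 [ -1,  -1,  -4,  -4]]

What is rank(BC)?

3

First compute BC:
[[  0,   2,  25,  18],
 [ -4,  -4,  20,   8],
 [  4,   0, -40, -24],
 [  0,  10,  -7,   2]]
Now row reduce the product.
Swap R1 ↔ R2
R3 ← R3 + R1: [0, -4, -20, -16]
R3 ← R3 + (2)·R2: [0, 0, 30, 20]
R4 ← R4 − (5)·R2: [0, 0, -132, -88]
R4 ← R4 + (22/5)·R3: [0, 0, 0, 0]
3 nonzero rows, so rank(BC) = 3.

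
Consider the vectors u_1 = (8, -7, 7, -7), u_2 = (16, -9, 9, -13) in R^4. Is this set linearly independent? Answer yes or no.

yes

Form the matrix with these vectors as rows and row reduce.
R2 ← R2 − (2)·R1: [0, 5, -5, 1]
2 nonzero rows, so the 2 vectors span a space of dimension 2.
Since 2 = 2, the vectors are linearly independent.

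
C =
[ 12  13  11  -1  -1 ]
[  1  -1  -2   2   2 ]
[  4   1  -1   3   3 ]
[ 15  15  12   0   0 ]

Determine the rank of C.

2

Row reduce to echelon form.
R2 ← R2 − (1/12)·R1: [0, -25/12, -35/12, 25/12, 25/12]
R3 ← R3 − (1/3)·R1: [0, -10/3, -14/3, 10/3, 10/3]
R4 ← R4 − (5/4)·R1: [0, -5/4, -7/4, 5/4, 5/4]
R3 ← R3 − (8/5)·R2: [0, 0, 0, 0, 0]
R4 ← R4 − (3/5)·R2: [0, 0, 0, 0, 0]
Echelon form has 2 nonzero rows, so rank(C) = 2.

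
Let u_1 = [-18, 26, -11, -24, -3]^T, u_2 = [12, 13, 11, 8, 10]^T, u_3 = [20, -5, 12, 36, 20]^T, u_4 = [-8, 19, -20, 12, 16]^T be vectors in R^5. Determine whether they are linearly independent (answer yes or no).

yes

Form the matrix with these vectors as rows and row reduce.
R2 ← R2 + (2/3)·R1: [0, 91/3, 11/3, -8, 8]
R3 ← R3 + (10/9)·R1: [0, 215/9, -2/9, 28/3, 50/3]
R4 ← R4 − (4/9)·R1: [0, 67/9, -136/9, 68/3, 52/3]
R3 ← R3 − (215/273)·R2: [0, 0, -283/91, 4268/273, 2830/273]
R4 ← R4 − (67/273)·R2: [0, 0, -1457/91, 6724/273, 4196/273]
R4 ← R4 − (1457/283)·R3: [0, 0, 0, -15808/283, -38]
4 nonzero rows, so the 4 vectors span a space of dimension 4.
Since 4 = 4, the vectors are linearly independent.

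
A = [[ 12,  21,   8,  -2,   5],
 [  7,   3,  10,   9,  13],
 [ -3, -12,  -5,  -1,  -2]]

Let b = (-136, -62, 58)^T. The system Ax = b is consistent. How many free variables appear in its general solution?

Row reduce the augmented matrix [A | b].
R2 ← R2 − (7/12)·R1: [0, -37/4, 16/3, 61/6, 121/12, 52/3]
R3 ← R3 + (1/4)·R1: [0, -27/4, -3, -3/2, -3/4, 24]
R3 ← R3 − (27/37)·R2: [0, 0, -255/37, -330/37, -300/37, 420/37]
The echelon form has 3 nonzero rows, and every pivot lies in the first 5 columns, so rank(A) = rank([A|b]) = 3.
The system is consistent.
Free variables = (unknowns) − (rank) = 5 − 3 = 2.

2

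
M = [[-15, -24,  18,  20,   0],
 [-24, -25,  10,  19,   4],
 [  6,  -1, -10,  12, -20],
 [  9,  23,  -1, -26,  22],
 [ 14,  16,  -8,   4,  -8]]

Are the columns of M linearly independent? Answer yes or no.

Row reduce M to echelon form.
R2 ← R2 − (8/5)·R1: [0, 67/5, -94/5, -13, 4]
R3 ← R3 + (2/5)·R1: [0, -53/5, -14/5, 20, -20]
R4 ← R4 + (3/5)·R1: [0, 43/5, 49/5, -14, 22]
R5 ← R5 + (14/15)·R1: [0, -32/5, 44/5, 68/3, -8]
R3 ← R3 + (53/67)·R2: [0, 0, -1184/67, 651/67, -1128/67]
R4 ← R4 − (43/67)·R2: [0, 0, 1465/67, -379/67, 1302/67]
R5 ← R5 + (32/67)·R2: [0, 0, -12/67, 3308/201, -408/67]
R4 ← R4 + (1465/1184)·R3: [0, 0, 0, 7537/1184, -207/148]
R5 ← R5 − (3/296)·R3: [0, 0, 0, 14527/888, -219/37]
R5 ← R5 − (58108/22611)·R4: [0, 0, 0, 0, -17520/7537]
5 pivots among 5 columns.
Every column is a pivot column, so the columns are linearly independent.

yes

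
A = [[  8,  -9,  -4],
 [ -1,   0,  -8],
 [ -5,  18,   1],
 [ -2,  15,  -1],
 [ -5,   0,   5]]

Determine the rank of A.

Row reduce to echelon form.
R2 ← R2 + (1/8)·R1: [0, -9/8, -17/2]
R3 ← R3 + (5/8)·R1: [0, 99/8, -3/2]
R4 ← R4 + (1/4)·R1: [0, 51/4, -2]
R5 ← R5 + (5/8)·R1: [0, -45/8, 5/2]
R3 ← R3 + (11)·R2: [0, 0, -95]
R4 ← R4 + (34/3)·R2: [0, 0, -295/3]
R5 ← R5 − (5)·R2: [0, 0, 45]
R4 ← R4 − (59/57)·R3: [0, 0, 0]
R5 ← R5 + (9/19)·R3: [0, 0, 0]
Echelon form has 3 nonzero rows, so rank(A) = 3.

3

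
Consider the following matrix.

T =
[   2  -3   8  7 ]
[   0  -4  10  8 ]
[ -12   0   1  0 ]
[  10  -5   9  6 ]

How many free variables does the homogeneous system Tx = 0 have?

1

Row reduce to echelon form.
R3 ← R3 + (6)·R1: [0, -18, 49, 42]
R4 ← R4 − (5)·R1: [0, 10, -31, -29]
R3 ← R3 − (9/2)·R2: [0, 0, 4, 6]
R4 ← R4 + (5/2)·R2: [0, 0, -6, -9]
R4 ← R4 + (3/2)·R3: [0, 0, 0, 0]
3 nonzero rows, so rank(T) = 3.
T has 4 columns; by rank–nullity, nullity = 4 − 3 = 1.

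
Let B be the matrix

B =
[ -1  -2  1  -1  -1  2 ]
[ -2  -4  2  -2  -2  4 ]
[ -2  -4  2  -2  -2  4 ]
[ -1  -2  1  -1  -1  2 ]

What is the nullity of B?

Row reduce to echelon form.
R2 ← R2 − (2)·R1: [0, 0, 0, 0, 0, 0]
R3 ← R3 − (2)·R1: [0, 0, 0, 0, 0, 0]
R4 ← R4 − R1: [0, 0, 0, 0, 0, 0]
1 nonzero row, so rank(B) = 1.
B has 6 columns; by rank–nullity, nullity = 6 − 1 = 5.

5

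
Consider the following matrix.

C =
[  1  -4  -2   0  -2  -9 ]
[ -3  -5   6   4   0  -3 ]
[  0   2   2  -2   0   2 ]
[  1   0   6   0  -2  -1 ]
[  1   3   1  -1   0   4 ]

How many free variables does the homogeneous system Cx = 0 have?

2

Row reduce to echelon form.
R2 ← R2 + (3)·R1: [0, -17, 0, 4, -6, -30]
R4 ← R4 − R1: [0, 4, 8, 0, 0, 8]
R5 ← R5 − R1: [0, 7, 3, -1, 2, 13]
R3 ← R3 + (2/17)·R2: [0, 0, 2, -26/17, -12/17, -26/17]
R4 ← R4 + (4/17)·R2: [0, 0, 8, 16/17, -24/17, 16/17]
R5 ← R5 + (7/17)·R2: [0, 0, 3, 11/17, -8/17, 11/17]
R4 ← R4 − (4)·R3: [0, 0, 0, 120/17, 24/17, 120/17]
R5 ← R5 − (3/2)·R3: [0, 0, 0, 50/17, 10/17, 50/17]
R5 ← R5 − (5/12)·R4: [0, 0, 0, 0, 0, 0]
4 nonzero rows, so rank(C) = 4.
C has 6 columns; by rank–nullity, nullity = 6 − 4 = 2.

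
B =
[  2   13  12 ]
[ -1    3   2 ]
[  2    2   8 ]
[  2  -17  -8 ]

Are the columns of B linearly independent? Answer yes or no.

yes

Row reduce B to echelon form.
R2 ← R2 + (1/2)·R1: [0, 19/2, 8]
R3 ← R3 − R1: [0, -11, -4]
R4 ← R4 − R1: [0, -30, -20]
R3 ← R3 + (22/19)·R2: [0, 0, 100/19]
R4 ← R4 + (60/19)·R2: [0, 0, 100/19]
R4 ← R4 − R3: [0, 0, 0]
3 pivots among 3 columns.
Every column is a pivot column, so the columns are linearly independent.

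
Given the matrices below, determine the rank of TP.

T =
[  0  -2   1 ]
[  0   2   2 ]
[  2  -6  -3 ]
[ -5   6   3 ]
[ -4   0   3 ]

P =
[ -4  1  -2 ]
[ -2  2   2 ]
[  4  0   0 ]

First compute TP:
[[  8,  -4,  -4],
 [  4,   4,   4],
 [ -8, -10, -16],
 [ 20,   7,  22],
 [ 28,  -4,   8]]
Now row reduce the product.
R2 ← R2 − (1/2)·R1: [0, 6, 6]
R3 ← R3 + R1: [0, -14, -20]
R4 ← R4 − (5/2)·R1: [0, 17, 32]
R5 ← R5 − (7/2)·R1: [0, 10, 22]
R3 ← R3 + (7/3)·R2: [0, 0, -6]
R4 ← R4 − (17/6)·R2: [0, 0, 15]
R5 ← R5 − (5/3)·R2: [0, 0, 12]
R4 ← R4 + (5/2)·R3: [0, 0, 0]
R5 ← R5 + (2)·R3: [0, 0, 0]
3 nonzero rows, so rank(TP) = 3.

3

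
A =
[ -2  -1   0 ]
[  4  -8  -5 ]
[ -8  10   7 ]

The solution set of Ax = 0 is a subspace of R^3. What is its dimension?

1

Row reduce to echelon form.
R2 ← R2 + (2)·R1: [0, -10, -5]
R3 ← R3 − (4)·R1: [0, 14, 7]
R3 ← R3 + (7/5)·R2: [0, 0, 0]
2 nonzero rows, so rank(A) = 2.
A has 3 columns; by rank–nullity, nullity = 3 − 2 = 1.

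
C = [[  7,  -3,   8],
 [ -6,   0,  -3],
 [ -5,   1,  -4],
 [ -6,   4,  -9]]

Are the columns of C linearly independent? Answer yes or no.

Row reduce C to echelon form.
R2 ← R2 + (6/7)·R1: [0, -18/7, 27/7]
R3 ← R3 + (5/7)·R1: [0, -8/7, 12/7]
R4 ← R4 + (6/7)·R1: [0, 10/7, -15/7]
R3 ← R3 − (4/9)·R2: [0, 0, 0]
R4 ← R4 + (5/9)·R2: [0, 0, 0]
2 pivots among 3 columns.
Only 2 < 3 pivot columns, so the columns are linearly dependent.

no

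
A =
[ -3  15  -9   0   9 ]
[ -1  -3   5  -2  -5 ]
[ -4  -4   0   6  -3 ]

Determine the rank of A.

Row reduce to echelon form.
R2 ← R2 − (1/3)·R1: [0, -8, 8, -2, -8]
R3 ← R3 − (4/3)·R1: [0, -24, 12, 6, -15]
R3 ← R3 − (3)·R2: [0, 0, -12, 12, 9]
Echelon form has 3 nonzero rows, so rank(A) = 3.

3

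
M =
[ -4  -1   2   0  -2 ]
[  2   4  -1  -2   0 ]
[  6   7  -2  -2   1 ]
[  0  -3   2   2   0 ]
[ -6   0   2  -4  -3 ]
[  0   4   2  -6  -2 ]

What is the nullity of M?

1

Row reduce to echelon form.
R2 ← R2 + (1/2)·R1: [0, 7/2, 0, -2, -1]
R3 ← R3 + (3/2)·R1: [0, 11/2, 1, -2, -2]
R5 ← R5 − (3/2)·R1: [0, 3/2, -1, -4, 0]
R3 ← R3 − (11/7)·R2: [0, 0, 1, 8/7, -3/7]
R4 ← R4 + (6/7)·R2: [0, 0, 2, 2/7, -6/7]
R5 ← R5 − (3/7)·R2: [0, 0, -1, -22/7, 3/7]
R6 ← R6 − (8/7)·R2: [0, 0, 2, -26/7, -6/7]
R4 ← R4 − (2)·R3: [0, 0, 0, -2, 0]
R5 ← R5 + R3: [0, 0, 0, -2, 0]
R6 ← R6 − (2)·R3: [0, 0, 0, -6, 0]
R5 ← R5 − R4: [0, 0, 0, 0, 0]
R6 ← R6 − (3)·R4: [0, 0, 0, 0, 0]
4 nonzero rows, so rank(M) = 4.
M has 5 columns; by rank–nullity, nullity = 5 − 4 = 1.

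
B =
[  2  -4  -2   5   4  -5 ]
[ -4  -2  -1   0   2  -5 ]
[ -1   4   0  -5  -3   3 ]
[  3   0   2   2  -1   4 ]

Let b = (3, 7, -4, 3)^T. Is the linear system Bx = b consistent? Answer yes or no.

Row reduce the augmented matrix [B | b].
R2 ← R2 + (2)·R1: [0, -10, -5, 10, 10, -15, 13]
R3 ← R3 + (1/2)·R1: [0, 2, -1, -5/2, -1, 1/2, -5/2]
R4 ← R4 − (3/2)·R1: [0, 6, 5, -11/2, -7, 23/2, -3/2]
R3 ← R3 + (1/5)·R2: [0, 0, -2, -1/2, 1, -5/2, 1/10]
R4 ← R4 + (3/5)·R2: [0, 0, 2, 1/2, -1, 5/2, 63/10]
R4 ← R4 + R3: [0, 0, 0, 0, 0, 0, 32/5]
The echelon form has 4 nonzero rows; the last pivot sits in the augmented column, so rank(B) = 3 but rank([B|b]) = 4.
Since the ranks differ, the system is inconsistent.

no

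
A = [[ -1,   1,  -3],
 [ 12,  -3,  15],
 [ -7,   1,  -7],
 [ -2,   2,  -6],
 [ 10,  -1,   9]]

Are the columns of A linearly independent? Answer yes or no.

no

Row reduce A to echelon form.
R2 ← R2 + (12)·R1: [0, 9, -21]
R3 ← R3 − (7)·R1: [0, -6, 14]
R4 ← R4 − (2)·R1: [0, 0, 0]
R5 ← R5 + (10)·R1: [0, 9, -21]
R3 ← R3 + (2/3)·R2: [0, 0, 0]
R5 ← R5 − R2: [0, 0, 0]
2 pivots among 3 columns.
Only 2 < 3 pivot columns, so the columns are linearly dependent.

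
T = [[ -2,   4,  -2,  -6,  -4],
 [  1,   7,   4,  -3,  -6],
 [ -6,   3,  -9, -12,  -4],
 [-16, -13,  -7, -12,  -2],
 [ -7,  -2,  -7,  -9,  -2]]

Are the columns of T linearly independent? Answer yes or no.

no

Row reduce T to echelon form.
R2 ← R2 + (1/2)·R1: [0, 9, 3, -6, -8]
R3 ← R3 − (3)·R1: [0, -9, -3, 6, 8]
R4 ← R4 − (8)·R1: [0, -45, 9, 36, 30]
R5 ← R5 − (7/2)·R1: [0, -16, 0, 12, 12]
R3 ← R3 + R2: [0, 0, 0, 0, 0]
R4 ← R4 + (5)·R2: [0, 0, 24, 6, -10]
R5 ← R5 + (16/9)·R2: [0, 0, 16/3, 4/3, -20/9]
Swap R3 ↔ R4
R5 ← R5 − (2/9)·R3: [0, 0, 0, 0, 0]
3 pivots among 5 columns.
Only 3 < 5 pivot columns, so the columns are linearly dependent.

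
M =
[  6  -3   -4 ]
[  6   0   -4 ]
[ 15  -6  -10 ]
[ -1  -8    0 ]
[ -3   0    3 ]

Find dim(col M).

3

Row reduce to echelon form.
R2 ← R2 − R1: [0, 3, 0]
R3 ← R3 − (5/2)·R1: [0, 3/2, 0]
R4 ← R4 + (1/6)·R1: [0, -17/2, -2/3]
R5 ← R5 + (1/2)·R1: [0, -3/2, 1]
R3 ← R3 − (1/2)·R2: [0, 0, 0]
R4 ← R4 + (17/6)·R2: [0, 0, -2/3]
R5 ← R5 + (1/2)·R2: [0, 0, 1]
Swap R3 ↔ R4
R5 ← R5 + (3/2)·R3: [0, 0, 0]
Echelon form has 3 nonzero rows, so rank(M) = 3.
The column space has dimension equal to the rank: 3.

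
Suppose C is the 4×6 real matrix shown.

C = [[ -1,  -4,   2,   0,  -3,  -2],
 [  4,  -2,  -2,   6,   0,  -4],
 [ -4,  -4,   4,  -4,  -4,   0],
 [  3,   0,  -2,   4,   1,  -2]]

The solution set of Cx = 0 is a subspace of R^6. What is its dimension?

Row reduce to echelon form.
R2 ← R2 + (4)·R1: [0, -18, 6, 6, -12, -12]
R3 ← R3 − (4)·R1: [0, 12, -4, -4, 8, 8]
R4 ← R4 + (3)·R1: [0, -12, 4, 4, -8, -8]
R3 ← R3 + (2/3)·R2: [0, 0, 0, 0, 0, 0]
R4 ← R4 − (2/3)·R2: [0, 0, 0, 0, 0, 0]
2 nonzero rows, so rank(C) = 2.
C has 6 columns; by rank–nullity, nullity = 6 − 2 = 4.

4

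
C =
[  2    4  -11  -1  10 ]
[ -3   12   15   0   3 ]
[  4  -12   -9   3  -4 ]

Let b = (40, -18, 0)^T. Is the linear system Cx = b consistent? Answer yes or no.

Row reduce the augmented matrix [C | b].
R2 ← R2 + (3/2)·R1: [0, 18, -3/2, -3/2, 18, 42]
R3 ← R3 − (2)·R1: [0, -20, 13, 5, -24, -80]
R3 ← R3 + (10/9)·R2: [0, 0, 34/3, 10/3, -4, -100/3]
The echelon form has 3 nonzero rows, and every pivot lies in the first 5 columns, so rank(C) = rank([C|b]) = 3.
The system is consistent.

yes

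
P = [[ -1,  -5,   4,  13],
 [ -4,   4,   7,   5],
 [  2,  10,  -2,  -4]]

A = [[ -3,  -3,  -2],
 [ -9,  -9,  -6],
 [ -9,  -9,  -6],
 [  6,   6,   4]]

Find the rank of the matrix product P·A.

First compute PA:
[[ 90,  90,  60],
 [-57, -57, -38],
 [-102, -102, -68]]
Now row reduce the product.
R2 ← R2 + (19/30)·R1: [0, 0, 0]
R3 ← R3 + (17/15)·R1: [0, 0, 0]
1 nonzero row, so rank(PA) = 1.

1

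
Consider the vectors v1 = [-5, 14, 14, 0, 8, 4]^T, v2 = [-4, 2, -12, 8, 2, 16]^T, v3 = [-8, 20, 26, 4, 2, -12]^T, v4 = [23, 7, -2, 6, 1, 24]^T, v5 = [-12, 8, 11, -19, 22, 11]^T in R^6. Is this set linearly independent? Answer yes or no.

Form the matrix with these vectors as rows and row reduce.
R2 ← R2 − (4/5)·R1: [0, -46/5, -116/5, 8, -22/5, 64/5]
R3 ← R3 − (8/5)·R1: [0, -12/5, 18/5, 4, -54/5, -92/5]
R4 ← R4 + (23/5)·R1: [0, 357/5, 312/5, 6, 189/5, 212/5]
R5 ← R5 − (12/5)·R1: [0, -128/5, -113/5, -19, 14/5, 7/5]
R3 ← R3 − (6/23)·R2: [0, 0, 222/23, 44/23, -222/23, -500/23]
R4 ← R4 + (357/46)·R2: [0, 0, -2706/23, 1566/23, 84/23, 3260/23]
R5 ← R5 − (64/23)·R2: [0, 0, 965/23, -949/23, 346/23, -787/23]
R4 ← R4 + (451/37)·R3: [0, 0, 0, 3382/37, -114, -4560/37]
R5 ← R5 − (965/222)·R3: [0, 0, 0, -5503/111, 57, 6691/111]
R5 ← R5 + (5503/10146)·R4: [0, 0, 0, 0, -430/89, -1753/267]
5 nonzero rows, so the 5 vectors span a space of dimension 5.
Since 5 = 5, the vectors are linearly independent.

yes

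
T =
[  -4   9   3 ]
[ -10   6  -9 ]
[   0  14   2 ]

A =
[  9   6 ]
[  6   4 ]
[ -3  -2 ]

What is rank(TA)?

1

First compute TA:
[[  9,   6],
 [-27, -18],
 [ 78,  52]]
Now row reduce the product.
R2 ← R2 + (3)·R1: [0, 0]
R3 ← R3 − (26/3)·R1: [0, 0]
1 nonzero row, so rank(TA) = 1.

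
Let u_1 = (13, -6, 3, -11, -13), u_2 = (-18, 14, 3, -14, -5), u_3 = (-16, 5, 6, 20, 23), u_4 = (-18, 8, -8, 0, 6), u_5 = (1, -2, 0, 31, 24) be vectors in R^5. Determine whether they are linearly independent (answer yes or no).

Form the matrix with these vectors as rows and row reduce.
R2 ← R2 + (18/13)·R1: [0, 74/13, 93/13, -380/13, -23]
R3 ← R3 + (16/13)·R1: [0, -31/13, 126/13, 84/13, 7]
R4 ← R4 + (18/13)·R1: [0, -4/13, -50/13, -198/13, -12]
R5 ← R5 − (1/13)·R1: [0, -20/13, -3/13, 414/13, 25]
R3 ← R3 + (31/74)·R2: [0, 0, 939/74, -214/37, -195/74]
R4 ← R4 + (2/37)·R2: [0, 0, -128/37, -622/37, -490/37]
R5 ← R5 + (10/37)·R2: [0, 0, 63/37, 886/37, 695/37]
R4 ← R4 + (256/939)·R3: [0, 0, 0, -17266/939, -4370/313]
R5 ← R5 − (42/313)·R3: [0, 0, 0, 7738/313, 5990/313]
R5 ← R5 + (11607/8633)·R4: [0, 0, 0, 0, 3160/8633]
5 nonzero rows, so the 5 vectors span a space of dimension 5.
Since 5 = 5, the vectors are linearly independent.

yes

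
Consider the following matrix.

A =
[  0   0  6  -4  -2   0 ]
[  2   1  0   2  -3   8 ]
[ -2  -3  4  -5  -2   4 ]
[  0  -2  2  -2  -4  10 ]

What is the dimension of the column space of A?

Row reduce to echelon form.
Swap R1 ↔ R2
R3 ← R3 + R1: [0, -2, 4, -3, -5, 12]
Swap R2 ↔ R3
R4 ← R4 − R2: [0, 0, -2, 1, 1, -2]
R4 ← R4 + (1/3)·R3: [0, 0, 0, -1/3, 1/3, -2]
Echelon form has 4 nonzero rows, so rank(A) = 4.
The column space has dimension equal to the rank: 4.

4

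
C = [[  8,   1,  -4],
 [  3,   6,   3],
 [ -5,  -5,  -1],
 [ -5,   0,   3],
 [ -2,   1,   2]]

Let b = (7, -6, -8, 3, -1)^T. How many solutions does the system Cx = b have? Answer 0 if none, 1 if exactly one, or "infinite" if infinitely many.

Row reduce the augmented matrix [C | b].
R2 ← R2 − (3/8)·R1: [0, 45/8, 9/2, -69/8]
R3 ← R3 + (5/8)·R1: [0, -35/8, -7/2, -29/8]
R4 ← R4 + (5/8)·R1: [0, 5/8, 1/2, 59/8]
R5 ← R5 + (1/4)·R1: [0, 5/4, 1, 3/4]
R3 ← R3 + (7/9)·R2: [0, 0, 0, -31/3]
R4 ← R4 − (1/9)·R2: [0, 0, 0, 25/3]
R5 ← R5 − (2/9)·R2: [0, 0, 0, 8/3]
R4 ← R4 + (25/31)·R3: [0, 0, 0, 0]
R5 ← R5 + (8/31)·R3: [0, 0, 0, 0]
The echelon form has 3 nonzero rows; the last pivot sits in the augmented column, so rank(C) = 2 but rank([C|b]) = 3.
Since the ranks differ, the system is inconsistent.
It has no solutions.

0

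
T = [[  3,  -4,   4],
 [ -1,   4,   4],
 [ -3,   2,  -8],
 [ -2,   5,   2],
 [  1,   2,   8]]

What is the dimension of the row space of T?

2

Row reduce to echelon form.
R2 ← R2 + (1/3)·R1: [0, 8/3, 16/3]
R3 ← R3 + R1: [0, -2, -4]
R4 ← R4 + (2/3)·R1: [0, 7/3, 14/3]
R5 ← R5 − (1/3)·R1: [0, 10/3, 20/3]
R3 ← R3 + (3/4)·R2: [0, 0, 0]
R4 ← R4 − (7/8)·R2: [0, 0, 0]
R5 ← R5 − (5/4)·R2: [0, 0, 0]
Echelon form has 2 nonzero rows, so rank(T) = 2.
The row space has dimension equal to the rank: 2.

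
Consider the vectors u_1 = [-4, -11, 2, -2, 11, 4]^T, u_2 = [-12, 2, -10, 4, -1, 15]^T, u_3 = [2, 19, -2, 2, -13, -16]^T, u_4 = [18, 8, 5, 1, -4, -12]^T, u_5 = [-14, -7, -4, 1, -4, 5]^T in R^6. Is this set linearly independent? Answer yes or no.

yes

Form the matrix with these vectors as rows and row reduce.
R2 ← R2 − (3)·R1: [0, 35, -16, 10, -34, 3]
R3 ← R3 + (1/2)·R1: [0, 27/2, -1, 1, -15/2, -14]
R4 ← R4 + (9/2)·R1: [0, -83/2, 14, -8, 91/2, 6]
R5 ← R5 − (7/2)·R1: [0, 63/2, -11, 8, -85/2, -9]
R3 ← R3 − (27/70)·R2: [0, 0, 181/35, -20/7, 393/70, -1061/70]
R4 ← R4 + (83/70)·R2: [0, 0, -174/35, 27/7, 363/70, 669/70]
R5 ← R5 − (9/10)·R2: [0, 0, 17/5, -1, -119/10, -117/10]
R4 ← R4 + (174/181)·R3: [0, 0, 0, 201/181, 3831/362, -1815/362]
R5 ← R5 − (119/181)·R3: [0, 0, 0, 159/181, -2822/181, -314/181]
R5 ← R5 − (53/67)·R4: [0, 0, 0, 0, -3211/134, 299/134]
5 nonzero rows, so the 5 vectors span a space of dimension 5.
Since 5 = 5, the vectors are linearly independent.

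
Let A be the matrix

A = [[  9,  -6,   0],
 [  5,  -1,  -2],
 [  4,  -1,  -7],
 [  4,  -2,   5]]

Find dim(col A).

3

Row reduce to echelon form.
R2 ← R2 − (5/9)·R1: [0, 7/3, -2]
R3 ← R3 − (4/9)·R1: [0, 5/3, -7]
R4 ← R4 − (4/9)·R1: [0, 2/3, 5]
R3 ← R3 − (5/7)·R2: [0, 0, -39/7]
R4 ← R4 − (2/7)·R2: [0, 0, 39/7]
R4 ← R4 + R3: [0, 0, 0]
Echelon form has 3 nonzero rows, so rank(A) = 3.
The column space has dimension equal to the rank: 3.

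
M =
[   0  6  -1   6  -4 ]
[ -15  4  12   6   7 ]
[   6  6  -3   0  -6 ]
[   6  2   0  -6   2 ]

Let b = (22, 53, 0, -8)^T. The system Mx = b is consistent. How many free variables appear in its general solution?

Row reduce the augmented matrix [M | b].
Swap R1 ↔ R2
R3 ← R3 + (2/5)·R1: [0, 38/5, 9/5, 12/5, -16/5, 106/5]
R4 ← R4 + (2/5)·R1: [0, 18/5, 24/5, -18/5, 24/5, 66/5]
R3 ← R3 − (19/15)·R2: [0, 0, 46/15, -26/5, 28/15, -20/3]
R4 ← R4 − (3/5)·R2: [0, 0, 27/5, -36/5, 36/5, 0]
R4 ← R4 − (81/46)·R3: [0, 0, 0, 45/23, 90/23, 270/23]
The echelon form has 4 nonzero rows, and every pivot lies in the first 5 columns, so rank(M) = rank([M|b]) = 4.
The system is consistent.
Free variables = (unknowns) − (rank) = 5 − 4 = 1.

1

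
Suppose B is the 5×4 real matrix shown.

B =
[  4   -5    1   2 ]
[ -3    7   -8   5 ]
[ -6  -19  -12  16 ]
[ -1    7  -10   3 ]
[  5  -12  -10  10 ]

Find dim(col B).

Row reduce to echelon form.
R2 ← R2 + (3/4)·R1: [0, 13/4, -29/4, 13/2]
R3 ← R3 + (3/2)·R1: [0, -53/2, -21/2, 19]
R4 ← R4 + (1/4)·R1: [0, 23/4, -39/4, 7/2]
R5 ← R5 − (5/4)·R1: [0, -23/4, -45/4, 15/2]
R3 ← R3 + (106/13)·R2: [0, 0, -905/13, 72]
R4 ← R4 − (23/13)·R2: [0, 0, 40/13, -8]
R5 ← R5 + (23/13)·R2: [0, 0, -313/13, 19]
R4 ← R4 + (8/181)·R3: [0, 0, 0, -872/181]
R5 ← R5 − (313/905)·R3: [0, 0, 0, -5341/905]
R5 ← R5 − (49/40)·R4: [0, 0, 0, 0]
Echelon form has 4 nonzero rows, so rank(B) = 4.
The column space has dimension equal to the rank: 4.

4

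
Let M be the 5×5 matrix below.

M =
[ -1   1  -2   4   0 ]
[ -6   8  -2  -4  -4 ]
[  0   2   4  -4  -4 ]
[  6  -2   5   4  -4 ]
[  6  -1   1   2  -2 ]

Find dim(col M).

4

Row reduce to echelon form.
R2 ← R2 − (6)·R1: [0, 2, 10, -28, -4]
R4 ← R4 + (6)·R1: [0, 4, -7, 28, -4]
R5 ← R5 + (6)·R1: [0, 5, -11, 26, -2]
R3 ← R3 − R2: [0, 0, -6, 24, 0]
R4 ← R4 − (2)·R2: [0, 0, -27, 84, 4]
R5 ← R5 − (5/2)·R2: [0, 0, -36, 96, 8]
R4 ← R4 − (9/2)·R3: [0, 0, 0, -24, 4]
R5 ← R5 − (6)·R3: [0, 0, 0, -48, 8]
R5 ← R5 − (2)·R4: [0, 0, 0, 0, 0]
Echelon form has 4 nonzero rows, so rank(M) = 4.
The column space has dimension equal to the rank: 4.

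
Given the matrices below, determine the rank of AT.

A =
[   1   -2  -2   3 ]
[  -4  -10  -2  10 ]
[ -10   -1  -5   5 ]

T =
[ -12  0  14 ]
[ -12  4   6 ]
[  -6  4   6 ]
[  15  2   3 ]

3

First compute AT:
[[ 69, -10,  -1],
 [330, -28, -98],
 [237, -14, -161]]
Now row reduce the product.
R2 ← R2 − (110/23)·R1: [0, 456/23, -2144/23]
R3 ← R3 − (79/23)·R1: [0, 468/23, -3624/23]
R3 ← R3 − (39/38)·R2: [0, 0, -1176/19]
3 nonzero rows, so rank(AT) = 3.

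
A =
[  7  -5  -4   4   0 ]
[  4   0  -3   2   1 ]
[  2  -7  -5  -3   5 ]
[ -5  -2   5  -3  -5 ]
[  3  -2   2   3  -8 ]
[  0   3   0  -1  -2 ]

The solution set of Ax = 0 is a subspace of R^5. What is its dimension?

1

Row reduce to echelon form.
R2 ← R2 − (4/7)·R1: [0, 20/7, -5/7, -2/7, 1]
R3 ← R3 − (2/7)·R1: [0, -39/7, -27/7, -29/7, 5]
R4 ← R4 + (5/7)·R1: [0, -39/7, 15/7, -1/7, -5]
R5 ← R5 − (3/7)·R1: [0, 1/7, 26/7, 9/7, -8]
R3 ← R3 + (39/20)·R2: [0, 0, -21/4, -47/10, 139/20]
R4 ← R4 + (39/20)·R2: [0, 0, 3/4, -7/10, -61/20]
R5 ← R5 − (1/20)·R2: [0, 0, 15/4, 13/10, -161/20]
R6 ← R6 − (21/20)·R2: [0, 0, 3/4, -7/10, -61/20]
R4 ← R4 + (1/7)·R3: [0, 0, 0, -48/35, -72/35]
R5 ← R5 + (5/7)·R3: [0, 0, 0, -72/35, -108/35]
R6 ← R6 + (1/7)·R3: [0, 0, 0, -48/35, -72/35]
R5 ← R5 − (3/2)·R4: [0, 0, 0, 0, 0]
R6 ← R6 − R4: [0, 0, 0, 0, 0]
4 nonzero rows, so rank(A) = 4.
A has 5 columns; by rank–nullity, nullity = 5 − 4 = 1.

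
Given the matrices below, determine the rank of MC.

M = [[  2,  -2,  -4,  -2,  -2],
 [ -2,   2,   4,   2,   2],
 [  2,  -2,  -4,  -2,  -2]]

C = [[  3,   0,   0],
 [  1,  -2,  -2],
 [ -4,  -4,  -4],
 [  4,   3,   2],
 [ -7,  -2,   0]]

First compute MC:
[[ 26,  18,  16],
 [-26, -18, -16],
 [ 26,  18,  16]]
Now row reduce the product.
R2 ← R2 + R1: [0, 0, 0]
R3 ← R3 − R1: [0, 0, 0]
1 nonzero row, so rank(MC) = 1.

1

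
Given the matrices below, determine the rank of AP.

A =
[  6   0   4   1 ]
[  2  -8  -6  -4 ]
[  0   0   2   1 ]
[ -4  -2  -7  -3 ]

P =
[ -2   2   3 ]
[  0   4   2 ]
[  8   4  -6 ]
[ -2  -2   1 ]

First compute AP:
[[ 18,  26,  -5],
 [-44, -44,  22],
 [ 14,   6, -11],
 [-42, -38,  23]]
Now row reduce the product.
R2 ← R2 + (22/9)·R1: [0, 176/9, 88/9]
R3 ← R3 − (7/9)·R1: [0, -128/9, -64/9]
R4 ← R4 + (7/3)·R1: [0, 68/3, 34/3]
R3 ← R3 + (8/11)·R2: [0, 0, 0]
R4 ← R4 − (51/44)·R2: [0, 0, 0]
2 nonzero rows, so rank(AP) = 2.

2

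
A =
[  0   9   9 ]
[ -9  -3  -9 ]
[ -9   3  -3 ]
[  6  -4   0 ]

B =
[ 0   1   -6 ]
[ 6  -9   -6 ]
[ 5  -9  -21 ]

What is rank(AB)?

First compute AB:
[[ 99, -162, -243],
 [-63,  99, 261],
 [  3,  -9,  99],
 [-24,  42, -12]]
Now row reduce the product.
R2 ← R2 + (7/11)·R1: [0, -45/11, 1170/11]
R3 ← R3 − (1/33)·R1: [0, -45/11, 1170/11]
R4 ← R4 + (8/33)·R1: [0, 30/11, -780/11]
R3 ← R3 − R2: [0, 0, 0]
R4 ← R4 + (2/3)·R2: [0, 0, 0]
2 nonzero rows, so rank(AB) = 2.

2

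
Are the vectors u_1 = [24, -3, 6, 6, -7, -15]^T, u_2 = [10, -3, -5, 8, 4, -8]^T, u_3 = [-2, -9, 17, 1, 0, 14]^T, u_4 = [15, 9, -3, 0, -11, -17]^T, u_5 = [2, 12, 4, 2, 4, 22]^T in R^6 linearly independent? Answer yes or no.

yes

Form the matrix with these vectors as rows and row reduce.
R2 ← R2 − (5/12)·R1: [0, -7/4, -15/2, 11/2, 83/12, -7/4]
R3 ← R3 + (1/12)·R1: [0, -37/4, 35/2, 3/2, -7/12, 51/4]
R4 ← R4 − (5/8)·R1: [0, 87/8, -27/4, -15/4, -53/8, -61/8]
R5 ← R5 − (1/12)·R1: [0, 49/4, 7/2, 3/2, 55/12, 93/4]
R3 ← R3 − (37/7)·R2: [0, 0, 400/7, -193/7, -260/7, 22]
R4 ← R4 + (87/14)·R2: [0, 0, -747/14, 213/7, 509/14, -37/2]
R5 ← R5 + (7)·R2: [0, 0, -49, 40, 53, 11]
R4 ← R4 + (747/800)·R3: [0, 0, 0, 3747/800, 67/40, 817/400]
R5 ← R5 + (343/400)·R3: [0, 0, 0, 6543/400, 423/20, 5973/200]
R5 ← R5 − (4362/1249)·R4: [0, 0, 0, 0, 19110/1249, 28392/1249]
5 nonzero rows, so the 5 vectors span a space of dimension 5.
Since 5 = 5, the vectors are linearly independent.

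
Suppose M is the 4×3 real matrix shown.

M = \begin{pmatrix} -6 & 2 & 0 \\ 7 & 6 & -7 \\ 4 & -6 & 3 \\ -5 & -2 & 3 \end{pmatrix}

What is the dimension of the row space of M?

Row reduce to echelon form.
R2 ← R2 + (7/6)·R1: [0, 25/3, -7]
R3 ← R3 + (2/3)·R1: [0, -14/3, 3]
R4 ← R4 − (5/6)·R1: [0, -11/3, 3]
R3 ← R3 + (14/25)·R2: [0, 0, -23/25]
R4 ← R4 + (11/25)·R2: [0, 0, -2/25]
R4 ← R4 − (2/23)·R3: [0, 0, 0]
Echelon form has 3 nonzero rows, so rank(M) = 3.
The row space has dimension equal to the rank: 3.

3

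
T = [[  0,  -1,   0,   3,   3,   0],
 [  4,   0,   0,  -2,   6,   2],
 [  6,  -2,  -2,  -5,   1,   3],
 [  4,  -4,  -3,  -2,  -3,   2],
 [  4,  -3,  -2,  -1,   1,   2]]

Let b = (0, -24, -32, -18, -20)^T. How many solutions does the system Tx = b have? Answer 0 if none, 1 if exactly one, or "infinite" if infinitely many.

Row reduce the augmented matrix [T | b].
Swap R1 ↔ R2
R3 ← R3 − (3/2)·R1: [0, -2, -2, -2, -8, 0, 4]
R4 ← R4 − R1: [0, -4, -3, 0, -9, 0, 6]
R5 ← R5 − R1: [0, -3, -2, 1, -5, 0, 4]
R3 ← R3 − (2)·R2: [0, 0, -2, -8, -14, 0, 4]
R4 ← R4 − (4)·R2: [0, 0, -3, -12, -21, 0, 6]
R5 ← R5 − (3)·R2: [0, 0, -2, -8, -14, 0, 4]
R4 ← R4 − (3/2)·R3: [0, 0, 0, 0, 0, 0, 0]
R5 ← R5 − R3: [0, 0, 0, 0, 0, 0, 0]
The echelon form has 3 nonzero rows, and every pivot lies in the first 6 columns, so rank(T) = rank([T|b]) = 3.
The system is consistent.
rank = 3 < 6 unknowns, so there are infinitely many solutions.

infinite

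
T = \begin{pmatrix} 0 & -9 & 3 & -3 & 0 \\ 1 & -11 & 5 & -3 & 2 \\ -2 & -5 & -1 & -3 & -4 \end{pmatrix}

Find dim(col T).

2

Row reduce to echelon form.
Swap R1 ↔ R2
R3 ← R3 + (2)·R1: [0, -27, 9, -9, 0]
R3 ← R3 − (3)·R2: [0, 0, 0, 0, 0]
Echelon form has 2 nonzero rows, so rank(T) = 2.
The column space has dimension equal to the rank: 2.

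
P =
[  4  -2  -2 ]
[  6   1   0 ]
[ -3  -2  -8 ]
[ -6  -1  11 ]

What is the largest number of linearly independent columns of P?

Row reduce to echelon form.
R2 ← R2 − (3/2)·R1: [0, 4, 3]
R3 ← R3 + (3/4)·R1: [0, -7/2, -19/2]
R4 ← R4 + (3/2)·R1: [0, -4, 8]
R3 ← R3 + (7/8)·R2: [0, 0, -55/8]
R4 ← R4 + R2: [0, 0, 11]
R4 ← R4 + (8/5)·R3: [0, 0, 0]
Echelon form has 3 nonzero rows, so rank(P) = 3.
The rank gives the maximum number of linearly independent columns: 3.

3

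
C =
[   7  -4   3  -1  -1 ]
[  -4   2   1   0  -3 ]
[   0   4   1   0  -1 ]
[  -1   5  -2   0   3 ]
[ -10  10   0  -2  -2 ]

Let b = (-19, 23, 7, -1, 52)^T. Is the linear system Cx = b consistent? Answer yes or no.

yes

Row reduce the augmented matrix [C | b].
R2 ← R2 + (4/7)·R1: [0, -2/7, 19/7, -4/7, -25/7, 85/7]
R4 ← R4 + (1/7)·R1: [0, 31/7, -11/7, -1/7, 20/7, -26/7]
R5 ← R5 + (10/7)·R1: [0, 30/7, 30/7, -24/7, -24/7, 174/7]
R3 ← R3 + (14)·R2: [0, 0, 39, -8, -51, 177]
R4 ← R4 + (31/2)·R2: [0, 0, 81/2, -9, -105/2, 369/2]
R5 ← R5 + (15)·R2: [0, 0, 45, -12, -57, 207]
R4 ← R4 − (27/26)·R3: [0, 0, 0, -9/13, 6/13, 9/13]
R5 ← R5 − (15/13)·R3: [0, 0, 0, -36/13, 24/13, 36/13]
R5 ← R5 − (4)·R4: [0, 0, 0, 0, 0, 0]
The echelon form has 4 nonzero rows, and every pivot lies in the first 5 columns, so rank(C) = rank([C|b]) = 4.
The system is consistent.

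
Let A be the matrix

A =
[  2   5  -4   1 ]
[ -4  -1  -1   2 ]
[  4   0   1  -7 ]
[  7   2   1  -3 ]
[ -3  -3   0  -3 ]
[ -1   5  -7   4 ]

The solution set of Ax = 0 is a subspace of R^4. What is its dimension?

Row reduce to echelon form.
R2 ← R2 + (2)·R1: [0, 9, -9, 4]
R3 ← R3 − (2)·R1: [0, -10, 9, -9]
R4 ← R4 − (7/2)·R1: [0, -31/2, 15, -13/2]
R5 ← R5 + (3/2)·R1: [0, 9/2, -6, -3/2]
R6 ← R6 + (1/2)·R1: [0, 15/2, -9, 9/2]
R3 ← R3 + (10/9)·R2: [0, 0, -1, -41/9]
R4 ← R4 + (31/18)·R2: [0, 0, -1/2, 7/18]
R5 ← R5 − (1/2)·R2: [0, 0, -3/2, -7/2]
R6 ← R6 − (5/6)·R2: [0, 0, -3/2, 7/6]
R4 ← R4 − (1/2)·R3: [0, 0, 0, 8/3]
R5 ← R5 − (3/2)·R3: [0, 0, 0, 10/3]
R6 ← R6 − (3/2)·R3: [0, 0, 0, 8]
R5 ← R5 − (5/4)·R4: [0, 0, 0, 0]
R6 ← R6 − (3)·R4: [0, 0, 0, 0]
4 nonzero rows, so rank(A) = 4.
A has 4 columns; by rank–nullity, nullity = 4 − 4 = 0.

0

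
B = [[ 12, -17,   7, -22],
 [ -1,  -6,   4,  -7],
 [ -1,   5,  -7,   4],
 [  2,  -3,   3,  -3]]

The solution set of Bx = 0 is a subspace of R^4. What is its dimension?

Row reduce to echelon form.
R2 ← R2 + (1/12)·R1: [0, -89/12, 55/12, -53/6]
R3 ← R3 + (1/12)·R1: [0, 43/12, -77/12, 13/6]
R4 ← R4 − (1/6)·R1: [0, -1/6, 11/6, 2/3]
R3 ← R3 + (43/89)·R2: [0, 0, -374/89, -187/89]
R4 ← R4 − (2/89)·R2: [0, 0, 154/89, 77/89]
R4 ← R4 + (7/17)·R3: [0, 0, 0, 0]
3 nonzero rows, so rank(B) = 3.
B has 4 columns; by rank–nullity, nullity = 4 − 3 = 1.

1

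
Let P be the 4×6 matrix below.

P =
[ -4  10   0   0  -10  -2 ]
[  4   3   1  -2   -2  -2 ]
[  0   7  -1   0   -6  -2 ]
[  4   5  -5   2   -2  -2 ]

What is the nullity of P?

3

Row reduce to echelon form.
R2 ← R2 + R1: [0, 13, 1, -2, -12, -4]
R4 ← R4 + R1: [0, 15, -5, 2, -12, -4]
R3 ← R3 − (7/13)·R2: [0, 0, -20/13, 14/13, 6/13, 2/13]
R4 ← R4 − (15/13)·R2: [0, 0, -80/13, 56/13, 24/13, 8/13]
R4 ← R4 − (4)·R3: [0, 0, 0, 0, 0, 0]
3 nonzero rows, so rank(P) = 3.
P has 6 columns; by rank–nullity, nullity = 6 − 3 = 3.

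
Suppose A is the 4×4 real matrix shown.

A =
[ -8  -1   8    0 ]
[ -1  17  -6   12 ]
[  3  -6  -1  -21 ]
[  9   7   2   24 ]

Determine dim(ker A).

Row reduce to echelon form.
R2 ← R2 − (1/8)·R1: [0, 137/8, -7, 12]
R3 ← R3 + (3/8)·R1: [0, -51/8, 2, -21]
R4 ← R4 + (9/8)·R1: [0, 47/8, 11, 24]
R3 ← R3 + (51/137)·R2: [0, 0, -83/137, -2265/137]
R4 ← R4 − (47/137)·R2: [0, 0, 1836/137, 2724/137]
R4 ← R4 + (1836/83)·R3: [0, 0, 0, -28704/83]
4 nonzero rows, so rank(A) = 4.
A has 4 columns; by rank–nullity, nullity = 4 − 4 = 0.

0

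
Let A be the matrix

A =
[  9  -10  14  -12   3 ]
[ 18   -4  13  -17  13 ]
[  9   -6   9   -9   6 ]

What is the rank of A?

3

Row reduce to echelon form.
R2 ← R2 − (2)·R1: [0, 16, -15, 7, 7]
R3 ← R3 − R1: [0, 4, -5, 3, 3]
R3 ← R3 − (1/4)·R2: [0, 0, -5/4, 5/4, 5/4]
Echelon form has 3 nonzero rows, so rank(A) = 3.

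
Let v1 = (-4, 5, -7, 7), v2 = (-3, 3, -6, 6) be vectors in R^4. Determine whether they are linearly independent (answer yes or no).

Form the matrix with these vectors as rows and row reduce.
R2 ← R2 − (3/4)·R1: [0, -3/4, -3/4, 3/4]
2 nonzero rows, so the 2 vectors span a space of dimension 2.
Since 2 = 2, the vectors are linearly independent.

yes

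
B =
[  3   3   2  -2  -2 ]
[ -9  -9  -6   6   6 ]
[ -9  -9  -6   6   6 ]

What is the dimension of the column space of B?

1

Row reduce to echelon form.
R2 ← R2 + (3)·R1: [0, 0, 0, 0, 0]
R3 ← R3 + (3)·R1: [0, 0, 0, 0, 0]
Echelon form has 1 nonzero row, so rank(B) = 1.
The column space has dimension equal to the rank: 1.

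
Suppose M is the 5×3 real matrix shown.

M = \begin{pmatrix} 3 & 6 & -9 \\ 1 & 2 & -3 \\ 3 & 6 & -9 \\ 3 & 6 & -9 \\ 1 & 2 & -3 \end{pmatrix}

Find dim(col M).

1

Row reduce to echelon form.
R2 ← R2 − (1/3)·R1: [0, 0, 0]
R3 ← R3 − R1: [0, 0, 0]
R4 ← R4 − R1: [0, 0, 0]
R5 ← R5 − (1/3)·R1: [0, 0, 0]
Echelon form has 1 nonzero row, so rank(M) = 1.
The column space has dimension equal to the rank: 1.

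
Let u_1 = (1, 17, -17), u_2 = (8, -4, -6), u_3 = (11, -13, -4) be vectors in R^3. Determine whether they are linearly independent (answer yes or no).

Form the matrix with these vectors as rows and row reduce.
R2 ← R2 − (8)·R1: [0, -140, 130]
R3 ← R3 − (11)·R1: [0, -200, 183]
R3 ← R3 − (10/7)·R2: [0, 0, -19/7]
3 nonzero rows, so the 3 vectors span a space of dimension 3.
Since 3 = 3, the vectors are linearly independent.

yes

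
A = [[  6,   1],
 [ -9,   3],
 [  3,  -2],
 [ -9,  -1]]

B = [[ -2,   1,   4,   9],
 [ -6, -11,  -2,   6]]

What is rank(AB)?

2

First compute AB:
[[-18,  -5,  22,  60],
 [  0, -42, -42, -63],
 [  6,  25,  16,  15],
 [ 24,   2, -34, -87]]
Now row reduce the product.
R3 ← R3 + (1/3)·R1: [0, 70/3, 70/3, 35]
R4 ← R4 + (4/3)·R1: [0, -14/3, -14/3, -7]
R3 ← R3 + (5/9)·R2: [0, 0, 0, 0]
R4 ← R4 − (1/9)·R2: [0, 0, 0, 0]
2 nonzero rows, so rank(AB) = 2.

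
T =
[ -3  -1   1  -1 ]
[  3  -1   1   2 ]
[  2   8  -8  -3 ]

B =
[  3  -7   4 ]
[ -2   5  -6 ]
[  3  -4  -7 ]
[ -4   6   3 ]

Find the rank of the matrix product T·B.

First compute TB:
[[  0,   6, -16],
 [  6, -18,  17],
 [-22,  40,   7]]
Now row reduce the product.
Swap R1 ↔ R2
R3 ← R3 + (11/3)·R1: [0, -26, 208/3]
R3 ← R3 + (13/3)·R2: [0, 0, 0]
2 nonzero rows, so rank(TB) = 2.

2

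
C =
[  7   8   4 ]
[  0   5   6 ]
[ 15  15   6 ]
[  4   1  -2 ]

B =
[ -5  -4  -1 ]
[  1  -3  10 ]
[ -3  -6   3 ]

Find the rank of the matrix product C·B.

2

First compute CB:
[[-39, -76,  85],
 [-13, -51,  68],
 [-78, -141, 153],
 [-13,  -7,   0]]
Now row reduce the product.
R2 ← R2 − (1/3)·R1: [0, -77/3, 119/3]
R3 ← R3 − (2)·R1: [0, 11, -17]
R4 ← R4 − (1/3)·R1: [0, 55/3, -85/3]
R3 ← R3 + (3/7)·R2: [0, 0, 0]
R4 ← R4 + (5/7)·R2: [0, 0, 0]
2 nonzero rows, so rank(CB) = 2.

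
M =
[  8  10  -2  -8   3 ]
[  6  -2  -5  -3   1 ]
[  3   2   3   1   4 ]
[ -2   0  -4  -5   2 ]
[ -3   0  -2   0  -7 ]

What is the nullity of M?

Row reduce to echelon form.
R2 ← R2 − (3/4)·R1: [0, -19/2, -7/2, 3, -5/4]
R3 ← R3 − (3/8)·R1: [0, -7/4, 15/4, 4, 23/8]
R4 ← R4 + (1/4)·R1: [0, 5/2, -9/2, -7, 11/4]
R5 ← R5 + (3/8)·R1: [0, 15/4, -11/4, -3, -47/8]
R3 ← R3 − (7/38)·R2: [0, 0, 167/38, 131/38, 59/19]
R4 ← R4 + (5/19)·R2: [0, 0, -103/19, -118/19, 46/19]
R5 ← R5 + (15/38)·R2: [0, 0, -157/38, -69/38, -121/19]
R4 ← R4 + (206/167)·R3: [0, 0, 0, -327/167, 1044/167]
R5 ← R5 + (157/167)·R3: [0, 0, 0, 238/167, -576/167]
R5 ← R5 + (238/327)·R4: [0, 0, 0, 0, 120/109]
5 nonzero rows, so rank(M) = 5.
M has 5 columns; by rank–nullity, nullity = 5 − 5 = 0.

0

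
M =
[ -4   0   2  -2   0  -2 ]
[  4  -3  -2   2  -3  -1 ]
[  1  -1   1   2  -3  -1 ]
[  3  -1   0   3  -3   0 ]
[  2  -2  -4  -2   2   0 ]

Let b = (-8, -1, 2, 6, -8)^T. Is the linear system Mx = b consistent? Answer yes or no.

Row reduce the augmented matrix [M | b].
R2 ← R2 + R1: [0, -3, 0, 0, -3, -3, -9]
R3 ← R3 + (1/4)·R1: [0, -1, 3/2, 3/2, -3, -3/2, 0]
R4 ← R4 + (3/4)·R1: [0, -1, 3/2, 3/2, -3, -3/2, 0]
R5 ← R5 + (1/2)·R1: [0, -2, -3, -3, 2, -1, -12]
R3 ← R3 − (1/3)·R2: [0, 0, 3/2, 3/2, -2, -1/2, 3]
R4 ← R4 − (1/3)·R2: [0, 0, 3/2, 3/2, -2, -1/2, 3]
R5 ← R5 − (2/3)·R2: [0, 0, -3, -3, 4, 1, -6]
R4 ← R4 − R3: [0, 0, 0, 0, 0, 0, 0]
R5 ← R5 + (2)·R3: [0, 0, 0, 0, 0, 0, 0]
The echelon form has 3 nonzero rows, and every pivot lies in the first 6 columns, so rank(M) = rank([M|b]) = 3.
The system is consistent.

yes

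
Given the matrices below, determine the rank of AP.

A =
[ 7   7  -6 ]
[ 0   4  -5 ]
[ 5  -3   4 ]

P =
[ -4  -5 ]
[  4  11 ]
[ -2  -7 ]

2

First compute AP:
[[ 12,  84],
 [ 26,  79],
 [-40, -86]]
Now row reduce the product.
R2 ← R2 − (13/6)·R1: [0, -103]
R3 ← R3 + (10/3)·R1: [0, 194]
R3 ← R3 + (194/103)·R2: [0, 0]
2 nonzero rows, so rank(AP) = 2.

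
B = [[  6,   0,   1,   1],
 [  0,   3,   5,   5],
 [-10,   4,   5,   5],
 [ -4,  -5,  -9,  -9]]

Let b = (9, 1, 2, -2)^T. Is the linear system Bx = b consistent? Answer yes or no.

Row reduce the augmented matrix [B | b].
R3 ← R3 + (5/3)·R1: [0, 4, 20/3, 20/3, 17]
R4 ← R4 + (2/3)·R1: [0, -5, -25/3, -25/3, 4]
R3 ← R3 − (4/3)·R2: [0, 0, 0, 0, 47/3]
R4 ← R4 + (5/3)·R2: [0, 0, 0, 0, 17/3]
R4 ← R4 − (17/47)·R3: [0, 0, 0, 0, 0]
The echelon form has 3 nonzero rows; the last pivot sits in the augmented column, so rank(B) = 2 but rank([B|b]) = 3.
Since the ranks differ, the system is inconsistent.

no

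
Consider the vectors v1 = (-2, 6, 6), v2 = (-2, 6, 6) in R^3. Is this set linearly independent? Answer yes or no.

Form the matrix with these vectors as rows and row reduce.
R2 ← R2 − R1: [0, 0, 0]
1 nonzero row, so the 2 vectors span a space of dimension 1.
Since 1 < 2, the vectors are linearly dependent.

no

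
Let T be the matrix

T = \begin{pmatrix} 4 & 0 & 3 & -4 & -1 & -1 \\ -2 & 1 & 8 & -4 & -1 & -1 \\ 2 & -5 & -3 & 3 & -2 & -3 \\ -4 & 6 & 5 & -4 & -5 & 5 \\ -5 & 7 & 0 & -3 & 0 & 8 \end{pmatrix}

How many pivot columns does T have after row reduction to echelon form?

5

Row reduce to echelon form.
R2 ← R2 + (1/2)·R1: [0, 1, 19/2, -6, -3/2, -3/2]
R3 ← R3 − (1/2)·R1: [0, -5, -9/2, 5, -3/2, -5/2]
R4 ← R4 + R1: [0, 6, 8, -8, -6, 4]
R5 ← R5 + (5/4)·R1: [0, 7, 15/4, -8, -5/4, 27/4]
R3 ← R3 + (5)·R2: [0, 0, 43, -25, -9, -10]
R4 ← R4 − (6)·R2: [0, 0, -49, 28, 3, 13]
R5 ← R5 − (7)·R2: [0, 0, -251/4, 34, 37/4, 69/4]
R4 ← R4 + (49/43)·R3: [0, 0, 0, -21/43, -312/43, 69/43]
R5 ← R5 + (251/172)·R3: [0, 0, 0, -427/172, -167/43, 457/172]
R5 ← R5 − (61/12)·R4: [0, 0, 0, 0, 33, -11/2]
Echelon form has 5 nonzero rows, so rank(T) = 5.
Each nonzero row contributes one pivot column: 5 pivot columns.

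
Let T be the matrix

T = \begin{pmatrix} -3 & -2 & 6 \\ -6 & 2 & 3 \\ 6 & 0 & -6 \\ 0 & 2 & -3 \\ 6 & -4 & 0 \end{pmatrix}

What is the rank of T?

Row reduce to echelon form.
R2 ← R2 − (2)·R1: [0, 6, -9]
R3 ← R3 + (2)·R1: [0, -4, 6]
R5 ← R5 + (2)·R1: [0, -8, 12]
R3 ← R3 + (2/3)·R2: [0, 0, 0]
R4 ← R4 − (1/3)·R2: [0, 0, 0]
R5 ← R5 + (4/3)·R2: [0, 0, 0]
Echelon form has 2 nonzero rows, so rank(T) = 2.

2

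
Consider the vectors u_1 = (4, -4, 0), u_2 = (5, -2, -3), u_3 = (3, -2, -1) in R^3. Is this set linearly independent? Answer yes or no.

no

Form the matrix with these vectors as rows and row reduce.
R2 ← R2 − (5/4)·R1: [0, 3, -3]
R3 ← R3 − (3/4)·R1: [0, 1, -1]
R3 ← R3 − (1/3)·R2: [0, 0, 0]
2 nonzero rows, so the 3 vectors span a space of dimension 2.
Since 2 < 3, the vectors are linearly dependent.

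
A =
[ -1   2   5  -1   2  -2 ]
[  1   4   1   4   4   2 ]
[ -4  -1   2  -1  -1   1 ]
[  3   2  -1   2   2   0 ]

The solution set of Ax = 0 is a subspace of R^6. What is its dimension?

Row reduce to echelon form.
R2 ← R2 + R1: [0, 6, 6, 3, 6, 0]
R3 ← R3 − (4)·R1: [0, -9, -18, 3, -9, 9]
R4 ← R4 + (3)·R1: [0, 8, 14, -1, 8, -6]
R3 ← R3 + (3/2)·R2: [0, 0, -9, 15/2, 0, 9]
R4 ← R4 − (4/3)·R2: [0, 0, 6, -5, 0, -6]
R4 ← R4 + (2/3)·R3: [0, 0, 0, 0, 0, 0]
3 nonzero rows, so rank(A) = 3.
A has 6 columns; by rank–nullity, nullity = 6 − 3 = 3.

3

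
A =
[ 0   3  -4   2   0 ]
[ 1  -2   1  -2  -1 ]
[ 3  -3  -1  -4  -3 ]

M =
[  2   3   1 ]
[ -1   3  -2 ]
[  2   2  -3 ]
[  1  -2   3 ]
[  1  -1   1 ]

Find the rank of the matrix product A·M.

First compute AM:
[[ -9,  -3,  12],
 [  3,   4,  -5],
 [  0,   9,  -3]]
Now row reduce the product.
R2 ← R2 + (1/3)·R1: [0, 3, -1]
R3 ← R3 − (3)·R2: [0, 0, 0]
2 nonzero rows, so rank(AM) = 2.

2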